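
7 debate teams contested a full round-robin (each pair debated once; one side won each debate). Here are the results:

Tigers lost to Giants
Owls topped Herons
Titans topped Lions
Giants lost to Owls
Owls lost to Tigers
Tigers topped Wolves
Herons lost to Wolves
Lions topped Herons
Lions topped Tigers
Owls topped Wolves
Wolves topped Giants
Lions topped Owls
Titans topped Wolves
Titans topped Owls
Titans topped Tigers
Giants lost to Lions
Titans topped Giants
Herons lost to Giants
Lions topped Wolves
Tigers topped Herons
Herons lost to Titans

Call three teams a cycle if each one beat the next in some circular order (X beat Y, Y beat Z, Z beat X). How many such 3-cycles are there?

2

Win totals: Giants 2, Titans 6, Wolves 2, Lions 5, Owls 3, Herons 0, Tigers 3.
A team with w wins dominates both others in C(w,2) triples; summing gives 1 + 15 + 1 + 10 + 3 + 0 + 3 = 33 transitive triples.
Total triples C(7,3) = 35, so cyclic triples = 35 − 33 = 2.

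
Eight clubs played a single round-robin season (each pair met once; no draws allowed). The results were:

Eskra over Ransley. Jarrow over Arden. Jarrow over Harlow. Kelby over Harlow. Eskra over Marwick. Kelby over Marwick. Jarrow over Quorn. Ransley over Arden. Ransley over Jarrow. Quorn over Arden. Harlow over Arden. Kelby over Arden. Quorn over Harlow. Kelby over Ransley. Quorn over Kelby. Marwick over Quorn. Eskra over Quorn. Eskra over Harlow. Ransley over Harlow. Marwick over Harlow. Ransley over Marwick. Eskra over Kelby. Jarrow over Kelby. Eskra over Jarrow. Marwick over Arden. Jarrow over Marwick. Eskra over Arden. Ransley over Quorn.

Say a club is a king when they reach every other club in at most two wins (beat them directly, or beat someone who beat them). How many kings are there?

Arden cannot reach Jarrow, Marwick, Quorn, Ransley, Eskra, Kelby, Harlow in two steps.
Jarrow cannot reach Eskra in two steps.
Marwick cannot reach Jarrow, Ransley, Eskra in two steps.
Quorn cannot reach Jarrow, Eskra in two steps.
Ransley cannot reach Eskra in two steps.
Eskra reaches everyone (king).
Kelby cannot reach Eskra in two steps.
Harlow cannot reach Jarrow, Marwick, Quorn, Ransley, Eskra, Kelby in two steps.
Kings: Eskra — 1.

1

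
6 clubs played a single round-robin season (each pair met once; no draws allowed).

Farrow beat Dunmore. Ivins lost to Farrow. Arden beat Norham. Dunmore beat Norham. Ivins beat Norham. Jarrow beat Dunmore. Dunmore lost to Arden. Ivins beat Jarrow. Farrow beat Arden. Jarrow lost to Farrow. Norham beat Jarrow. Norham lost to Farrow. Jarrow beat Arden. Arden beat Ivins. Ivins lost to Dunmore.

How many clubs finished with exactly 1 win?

Win totals: Jarrow 2, Farrow 5, Norham 1, Dunmore 2, Ivins 2, Arden 3.
Exactly 1: Norham — 1 club.

1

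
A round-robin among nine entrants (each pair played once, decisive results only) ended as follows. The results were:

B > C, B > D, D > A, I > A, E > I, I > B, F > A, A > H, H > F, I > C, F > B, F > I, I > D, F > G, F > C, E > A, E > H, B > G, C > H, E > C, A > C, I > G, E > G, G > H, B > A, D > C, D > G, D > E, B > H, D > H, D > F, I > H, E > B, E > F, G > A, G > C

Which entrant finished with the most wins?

E

Win totals: A 2, B 5, C 1, D 6, E 7, F 5, G 3, H 1, I 6.
E leads with 7 wins (next highest: 6).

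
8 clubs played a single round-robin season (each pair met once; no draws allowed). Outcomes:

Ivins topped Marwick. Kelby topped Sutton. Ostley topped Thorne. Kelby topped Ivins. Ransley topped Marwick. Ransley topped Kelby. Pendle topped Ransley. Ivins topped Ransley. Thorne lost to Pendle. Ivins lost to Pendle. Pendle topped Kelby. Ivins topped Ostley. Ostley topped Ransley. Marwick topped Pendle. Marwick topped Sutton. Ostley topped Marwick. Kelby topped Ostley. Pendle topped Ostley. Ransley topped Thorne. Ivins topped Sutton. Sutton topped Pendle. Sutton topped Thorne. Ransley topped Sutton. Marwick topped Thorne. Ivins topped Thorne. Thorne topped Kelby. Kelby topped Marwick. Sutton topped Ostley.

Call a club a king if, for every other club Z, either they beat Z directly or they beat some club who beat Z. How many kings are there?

Ransley reaches everyone (king).
Ostley cannot reach Ivins in two steps.
Marwick reaches everyone (king).
Thorne cannot reach Ransley, Pendle in two steps.
Kelby reaches everyone (king).
Pendle reaches everyone (king).
Ivins reaches everyone (king).
Sutton reaches everyone (king).
Kings: Ransley, Marwick, Kelby, Pendle, Ivins, Sutton — 6.

6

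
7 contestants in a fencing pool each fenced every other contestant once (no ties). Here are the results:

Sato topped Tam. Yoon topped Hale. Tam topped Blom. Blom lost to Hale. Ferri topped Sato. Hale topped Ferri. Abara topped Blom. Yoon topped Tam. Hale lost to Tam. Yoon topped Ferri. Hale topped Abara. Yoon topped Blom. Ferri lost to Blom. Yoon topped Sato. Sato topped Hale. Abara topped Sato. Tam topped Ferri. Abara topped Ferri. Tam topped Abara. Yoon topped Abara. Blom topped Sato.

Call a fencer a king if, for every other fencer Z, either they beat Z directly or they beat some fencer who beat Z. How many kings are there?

1

Sato cannot reach Yoon in two steps.
Abara cannot reach Yoon in two steps.
Blom cannot reach Abara, Yoon in two steps.
Yoon reaches everyone (king).
Tam cannot reach Yoon in two steps.
Ferri cannot reach Abara, Blom, Yoon in two steps.
Hale cannot reach Yoon, Tam in two steps.
Kings: Yoon — 1.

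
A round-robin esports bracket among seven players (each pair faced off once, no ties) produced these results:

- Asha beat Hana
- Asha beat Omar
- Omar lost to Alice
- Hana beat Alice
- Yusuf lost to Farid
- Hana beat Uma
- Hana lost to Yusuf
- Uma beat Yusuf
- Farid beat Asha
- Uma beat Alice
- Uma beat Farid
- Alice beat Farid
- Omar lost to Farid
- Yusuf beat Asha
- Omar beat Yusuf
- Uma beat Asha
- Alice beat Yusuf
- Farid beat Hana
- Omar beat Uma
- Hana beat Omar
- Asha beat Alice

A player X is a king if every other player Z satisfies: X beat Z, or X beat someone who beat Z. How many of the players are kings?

6

Hana reaches everyone (king).
Uma reaches everyone (king).
Omar reaches everyone (king).
Asha reaches everyone (king).
Alice reaches everyone (king).
Farid reaches everyone (king).
Yusuf cannot reach Farid in two steps.
Kings: Hana, Uma, Omar, Asha, Alice, Farid — 6.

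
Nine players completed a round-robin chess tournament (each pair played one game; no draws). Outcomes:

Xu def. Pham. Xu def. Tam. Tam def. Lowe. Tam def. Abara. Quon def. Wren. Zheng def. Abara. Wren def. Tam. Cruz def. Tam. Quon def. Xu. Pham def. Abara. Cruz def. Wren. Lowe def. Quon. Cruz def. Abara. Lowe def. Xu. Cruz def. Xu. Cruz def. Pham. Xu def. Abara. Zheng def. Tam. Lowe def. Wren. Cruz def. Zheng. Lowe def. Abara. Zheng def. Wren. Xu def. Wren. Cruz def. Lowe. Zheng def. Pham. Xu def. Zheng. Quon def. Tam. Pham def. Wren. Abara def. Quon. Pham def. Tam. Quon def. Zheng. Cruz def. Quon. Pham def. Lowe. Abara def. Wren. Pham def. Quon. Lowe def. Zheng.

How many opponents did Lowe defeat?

Lowe's results: beat Zheng, Xu, Quon, Abara, Wren; lost to Cruz, Tam, Pham.
That is 5 wins.

5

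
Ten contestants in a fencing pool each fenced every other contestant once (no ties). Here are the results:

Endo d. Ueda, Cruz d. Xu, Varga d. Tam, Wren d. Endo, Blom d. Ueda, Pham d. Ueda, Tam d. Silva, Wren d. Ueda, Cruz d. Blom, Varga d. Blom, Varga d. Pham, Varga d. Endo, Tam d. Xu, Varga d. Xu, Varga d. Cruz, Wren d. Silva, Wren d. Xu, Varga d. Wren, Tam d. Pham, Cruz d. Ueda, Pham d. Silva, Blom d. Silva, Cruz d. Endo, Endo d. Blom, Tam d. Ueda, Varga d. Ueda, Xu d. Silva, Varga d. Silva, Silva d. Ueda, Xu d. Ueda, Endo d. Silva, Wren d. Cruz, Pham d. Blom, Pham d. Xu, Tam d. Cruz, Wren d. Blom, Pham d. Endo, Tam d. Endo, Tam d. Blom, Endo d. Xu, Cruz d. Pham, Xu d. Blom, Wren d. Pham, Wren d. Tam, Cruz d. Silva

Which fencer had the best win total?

Win totals: Varga 9, Blom 2, Wren 8, Xu 3, Tam 7, Silva 1, Pham 5, Ueda 0, Cruz 6, Endo 4.
Varga leads with 9 wins (next highest: 8).

Varga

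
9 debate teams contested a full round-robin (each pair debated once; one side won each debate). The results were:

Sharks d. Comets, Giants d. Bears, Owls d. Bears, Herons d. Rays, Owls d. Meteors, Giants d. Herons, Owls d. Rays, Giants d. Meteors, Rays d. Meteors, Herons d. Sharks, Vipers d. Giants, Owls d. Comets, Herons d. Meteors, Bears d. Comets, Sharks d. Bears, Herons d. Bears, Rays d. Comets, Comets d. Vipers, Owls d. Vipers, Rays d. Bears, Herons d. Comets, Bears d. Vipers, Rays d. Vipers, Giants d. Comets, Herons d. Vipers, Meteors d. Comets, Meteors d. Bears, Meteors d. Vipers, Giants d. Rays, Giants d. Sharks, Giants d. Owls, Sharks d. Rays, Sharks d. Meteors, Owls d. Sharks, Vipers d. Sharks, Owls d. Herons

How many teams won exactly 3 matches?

Win totals: Herons 6, Rays 4, Comets 1, Bears 2, Vipers 2, Meteors 3, Sharks 4, Owls 7, Giants 7.
Exactly 3: Meteors — 1 team.

1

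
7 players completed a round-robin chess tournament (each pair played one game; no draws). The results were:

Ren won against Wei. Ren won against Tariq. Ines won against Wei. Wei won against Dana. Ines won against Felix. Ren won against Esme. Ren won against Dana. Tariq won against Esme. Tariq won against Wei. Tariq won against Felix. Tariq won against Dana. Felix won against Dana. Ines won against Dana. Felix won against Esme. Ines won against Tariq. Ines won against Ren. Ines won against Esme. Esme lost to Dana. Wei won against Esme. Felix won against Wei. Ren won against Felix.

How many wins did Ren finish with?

Ren's results: beat Tariq, Dana, Felix, Esme, Wei; lost to Ines.
That is 5 wins.

5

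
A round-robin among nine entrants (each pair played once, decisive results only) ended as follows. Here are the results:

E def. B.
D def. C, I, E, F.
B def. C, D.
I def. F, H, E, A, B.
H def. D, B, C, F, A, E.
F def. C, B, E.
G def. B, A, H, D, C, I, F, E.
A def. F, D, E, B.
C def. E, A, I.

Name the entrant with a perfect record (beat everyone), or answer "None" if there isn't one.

G has 8 wins out of 8 opponents — a perfect record.

G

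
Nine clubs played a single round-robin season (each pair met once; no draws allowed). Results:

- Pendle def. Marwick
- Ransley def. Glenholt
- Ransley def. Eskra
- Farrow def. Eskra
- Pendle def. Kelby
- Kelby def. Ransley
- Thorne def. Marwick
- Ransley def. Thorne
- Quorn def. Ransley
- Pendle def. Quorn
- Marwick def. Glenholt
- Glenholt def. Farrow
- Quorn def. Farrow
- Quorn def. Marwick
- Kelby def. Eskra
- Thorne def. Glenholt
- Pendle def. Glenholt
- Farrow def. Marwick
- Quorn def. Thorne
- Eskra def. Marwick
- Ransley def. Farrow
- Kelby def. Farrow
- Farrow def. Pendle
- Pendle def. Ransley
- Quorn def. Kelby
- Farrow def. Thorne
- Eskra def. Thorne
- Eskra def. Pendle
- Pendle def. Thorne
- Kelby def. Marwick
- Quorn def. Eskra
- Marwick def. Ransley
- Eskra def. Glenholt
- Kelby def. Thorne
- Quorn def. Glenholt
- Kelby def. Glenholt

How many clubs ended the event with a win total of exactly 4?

Win totals: Farrow 4, Ransley 4, Quorn 7, Thorne 2, Kelby 6, Pendle 6, Marwick 2, Glenholt 1, Eskra 4.
Exactly 4: Farrow, Ransley, Eskra — 3 clubs.

3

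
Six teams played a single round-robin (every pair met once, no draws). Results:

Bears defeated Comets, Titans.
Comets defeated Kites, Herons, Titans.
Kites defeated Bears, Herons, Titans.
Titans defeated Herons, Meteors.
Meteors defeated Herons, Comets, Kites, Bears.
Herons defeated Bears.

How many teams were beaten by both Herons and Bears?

0

Herons beat: Bears.
Bears beat: Titans, Comets.
No one was beaten by both.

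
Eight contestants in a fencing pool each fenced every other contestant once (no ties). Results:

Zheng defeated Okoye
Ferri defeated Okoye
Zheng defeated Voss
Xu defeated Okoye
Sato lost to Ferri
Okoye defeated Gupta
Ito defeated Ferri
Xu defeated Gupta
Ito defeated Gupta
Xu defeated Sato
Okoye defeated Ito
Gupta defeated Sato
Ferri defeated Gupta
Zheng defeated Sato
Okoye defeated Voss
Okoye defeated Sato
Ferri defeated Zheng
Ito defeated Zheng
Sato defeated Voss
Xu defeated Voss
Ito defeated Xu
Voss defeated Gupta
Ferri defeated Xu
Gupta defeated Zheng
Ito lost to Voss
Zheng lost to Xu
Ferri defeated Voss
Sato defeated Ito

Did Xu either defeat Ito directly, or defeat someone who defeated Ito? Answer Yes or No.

Xu did not beat Ito directly.
Xu beat Gupta, Sato, Voss, Okoye, Zheng. Of those, Sato beat Ito.

Yes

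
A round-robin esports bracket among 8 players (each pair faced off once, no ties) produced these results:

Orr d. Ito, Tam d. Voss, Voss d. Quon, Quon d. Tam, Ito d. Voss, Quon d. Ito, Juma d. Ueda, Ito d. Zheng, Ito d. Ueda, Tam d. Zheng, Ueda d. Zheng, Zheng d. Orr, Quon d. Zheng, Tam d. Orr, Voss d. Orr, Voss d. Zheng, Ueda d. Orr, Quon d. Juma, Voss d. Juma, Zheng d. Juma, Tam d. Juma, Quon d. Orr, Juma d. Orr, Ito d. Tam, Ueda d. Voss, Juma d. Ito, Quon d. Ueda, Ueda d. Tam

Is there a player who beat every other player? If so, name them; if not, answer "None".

Highest win total is Quon with 6 (out of 7 possible).
Quon lost to Voss, so no player went undefeated.

None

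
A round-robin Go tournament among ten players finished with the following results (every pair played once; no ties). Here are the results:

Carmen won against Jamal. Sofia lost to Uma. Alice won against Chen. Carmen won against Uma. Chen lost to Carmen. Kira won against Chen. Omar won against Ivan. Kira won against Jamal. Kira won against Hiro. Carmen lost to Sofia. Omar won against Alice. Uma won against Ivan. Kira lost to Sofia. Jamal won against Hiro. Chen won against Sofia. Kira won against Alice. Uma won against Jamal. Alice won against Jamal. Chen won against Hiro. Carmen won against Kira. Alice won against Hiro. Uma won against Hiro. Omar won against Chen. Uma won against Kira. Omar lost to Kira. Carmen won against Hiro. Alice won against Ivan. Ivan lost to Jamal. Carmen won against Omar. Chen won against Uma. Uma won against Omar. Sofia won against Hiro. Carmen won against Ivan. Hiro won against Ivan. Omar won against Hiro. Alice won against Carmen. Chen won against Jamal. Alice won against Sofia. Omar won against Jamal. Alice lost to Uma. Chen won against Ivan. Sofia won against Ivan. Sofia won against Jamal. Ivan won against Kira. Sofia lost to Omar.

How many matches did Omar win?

6

Omar's results: beat Chen, Ivan, Sofia, Jamal, Hiro, Alice; lost to Uma, Kira, Carmen.
That is 6 wins.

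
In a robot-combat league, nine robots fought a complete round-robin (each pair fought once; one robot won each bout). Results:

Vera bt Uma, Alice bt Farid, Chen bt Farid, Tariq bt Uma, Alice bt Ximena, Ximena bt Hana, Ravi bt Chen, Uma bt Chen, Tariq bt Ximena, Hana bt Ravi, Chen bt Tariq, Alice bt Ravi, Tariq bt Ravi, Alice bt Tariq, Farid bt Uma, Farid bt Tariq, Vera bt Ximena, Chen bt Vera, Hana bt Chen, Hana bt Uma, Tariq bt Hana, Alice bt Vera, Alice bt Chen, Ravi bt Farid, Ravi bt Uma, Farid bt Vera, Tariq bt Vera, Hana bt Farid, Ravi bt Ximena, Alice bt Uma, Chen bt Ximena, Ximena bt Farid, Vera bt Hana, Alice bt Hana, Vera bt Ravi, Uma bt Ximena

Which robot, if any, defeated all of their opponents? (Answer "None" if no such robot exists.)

Alice

Alice has 8 wins out of 8 opponents — a perfect record.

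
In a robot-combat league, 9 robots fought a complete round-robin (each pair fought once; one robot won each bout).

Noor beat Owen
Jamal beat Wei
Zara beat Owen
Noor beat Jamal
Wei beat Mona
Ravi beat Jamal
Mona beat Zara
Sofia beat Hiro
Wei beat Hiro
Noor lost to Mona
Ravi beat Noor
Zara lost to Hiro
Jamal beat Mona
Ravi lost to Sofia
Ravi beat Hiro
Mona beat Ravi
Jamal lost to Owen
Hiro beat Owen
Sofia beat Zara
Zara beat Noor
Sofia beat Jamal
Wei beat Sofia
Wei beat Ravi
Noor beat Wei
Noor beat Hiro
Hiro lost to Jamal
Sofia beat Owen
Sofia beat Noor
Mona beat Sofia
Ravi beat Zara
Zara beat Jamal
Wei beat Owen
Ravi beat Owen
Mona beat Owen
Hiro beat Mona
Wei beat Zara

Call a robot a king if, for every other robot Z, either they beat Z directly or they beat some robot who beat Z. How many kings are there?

5

Sofia reaches everyone (king).
Jamal reaches everyone (king).
Hiro cannot reach Wei in two steps.
Zara cannot reach Sofia, Ravi in two steps.
Wei reaches everyone (king).
Owen cannot reach Sofia, Zara, Noor, Ravi in two steps.
Mona reaches everyone (king).
Noor reaches everyone (king).
Ravi cannot reach Sofia in two steps.
Kings: Sofia, Jamal, Wei, Mona, Noor — 5.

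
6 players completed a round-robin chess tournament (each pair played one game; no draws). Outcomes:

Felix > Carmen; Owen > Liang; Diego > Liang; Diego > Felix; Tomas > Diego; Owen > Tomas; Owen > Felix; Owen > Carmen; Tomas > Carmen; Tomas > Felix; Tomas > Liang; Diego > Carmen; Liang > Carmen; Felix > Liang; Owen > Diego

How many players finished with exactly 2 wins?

1

Win totals: Diego 3, Felix 2, Liang 1, Carmen 0, Tomas 4, Owen 5.
Exactly 2: Felix — 1 player.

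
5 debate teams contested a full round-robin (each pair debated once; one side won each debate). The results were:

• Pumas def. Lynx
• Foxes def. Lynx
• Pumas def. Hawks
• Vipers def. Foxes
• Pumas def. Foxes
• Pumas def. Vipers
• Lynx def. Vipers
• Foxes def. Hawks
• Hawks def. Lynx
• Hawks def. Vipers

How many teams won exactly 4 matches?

Win totals: Lynx 1, Vipers 1, Foxes 2, Hawks 2, Pumas 4.
Exactly 4: Pumas — 1 team.

1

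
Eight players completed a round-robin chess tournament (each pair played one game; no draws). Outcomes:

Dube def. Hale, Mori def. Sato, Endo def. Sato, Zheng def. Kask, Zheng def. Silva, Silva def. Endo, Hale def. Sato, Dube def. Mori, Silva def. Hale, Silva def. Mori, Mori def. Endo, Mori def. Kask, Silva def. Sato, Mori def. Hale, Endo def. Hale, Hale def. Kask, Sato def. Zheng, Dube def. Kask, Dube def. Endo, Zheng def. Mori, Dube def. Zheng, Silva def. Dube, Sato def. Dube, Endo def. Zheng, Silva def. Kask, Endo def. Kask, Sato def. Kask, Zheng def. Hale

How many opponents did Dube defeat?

5

Dube's results: beat Mori, Hale, Endo, Kask, Zheng; lost to Sato, Silva.
That is 5 wins.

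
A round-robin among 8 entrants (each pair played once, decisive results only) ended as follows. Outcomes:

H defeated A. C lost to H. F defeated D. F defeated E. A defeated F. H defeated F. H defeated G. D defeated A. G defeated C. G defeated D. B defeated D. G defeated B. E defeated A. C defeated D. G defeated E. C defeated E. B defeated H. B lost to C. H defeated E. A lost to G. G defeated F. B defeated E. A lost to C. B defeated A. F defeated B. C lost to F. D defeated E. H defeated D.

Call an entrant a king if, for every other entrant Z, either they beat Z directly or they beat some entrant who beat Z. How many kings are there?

3

A cannot reach G, H in two steps.
B reaches everyone (king).
C cannot reach G in two steps.
D cannot reach B, C, G, H in two steps.
E cannot reach B, C, D, G, H in two steps.
F cannot reach G in two steps.
G reaches everyone (king).
H reaches everyone (king).
Kings: B, G, H — 3.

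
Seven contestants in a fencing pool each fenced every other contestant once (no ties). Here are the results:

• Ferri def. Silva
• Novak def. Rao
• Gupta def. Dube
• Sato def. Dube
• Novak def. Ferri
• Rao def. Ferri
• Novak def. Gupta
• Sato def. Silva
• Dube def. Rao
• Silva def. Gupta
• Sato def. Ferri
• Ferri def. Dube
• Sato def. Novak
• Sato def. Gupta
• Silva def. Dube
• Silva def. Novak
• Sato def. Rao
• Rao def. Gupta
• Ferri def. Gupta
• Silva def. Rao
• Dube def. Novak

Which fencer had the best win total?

Sato

Win totals: Silva 4, Dube 2, Rao 2, Sato 6, Novak 3, Gupta 1, Ferri 3.
Sato leads with 6 wins (next highest: 4).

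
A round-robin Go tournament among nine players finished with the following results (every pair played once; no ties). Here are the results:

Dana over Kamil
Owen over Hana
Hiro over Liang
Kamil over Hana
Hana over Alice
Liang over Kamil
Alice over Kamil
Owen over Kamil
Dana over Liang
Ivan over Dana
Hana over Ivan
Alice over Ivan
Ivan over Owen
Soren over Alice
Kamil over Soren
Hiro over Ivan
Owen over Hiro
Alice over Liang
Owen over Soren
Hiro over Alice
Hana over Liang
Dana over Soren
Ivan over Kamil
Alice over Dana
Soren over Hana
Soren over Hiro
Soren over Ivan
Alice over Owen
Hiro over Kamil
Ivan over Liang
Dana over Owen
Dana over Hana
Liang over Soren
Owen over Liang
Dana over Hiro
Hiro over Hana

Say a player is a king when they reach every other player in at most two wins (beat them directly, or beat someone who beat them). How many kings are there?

Alice reaches everyone (king).
Dana reaches everyone (king).
Kamil cannot reach Dana, Owen in two steps.
Soren reaches everyone (king).
Hana cannot reach Hiro in two steps.
Liang cannot reach Dana, Owen in two steps.
Hiro reaches everyone (king).
Ivan cannot reach Alice in two steps.
Owen cannot reach Dana in two steps.
Kings: Alice, Dana, Soren, Hiro — 4.

4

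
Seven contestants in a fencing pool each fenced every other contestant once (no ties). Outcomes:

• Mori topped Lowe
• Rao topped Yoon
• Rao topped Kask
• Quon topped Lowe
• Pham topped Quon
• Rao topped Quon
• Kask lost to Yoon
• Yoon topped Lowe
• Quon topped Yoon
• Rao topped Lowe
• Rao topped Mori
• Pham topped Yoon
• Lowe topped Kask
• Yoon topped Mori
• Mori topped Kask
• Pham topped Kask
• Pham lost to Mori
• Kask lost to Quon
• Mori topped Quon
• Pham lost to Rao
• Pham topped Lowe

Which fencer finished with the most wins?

Win totals: Mori 4, Yoon 3, Pham 4, Lowe 1, Quon 3, Kask 0, Rao 6.
Rao leads with 6 wins (next highest: 4).

Rao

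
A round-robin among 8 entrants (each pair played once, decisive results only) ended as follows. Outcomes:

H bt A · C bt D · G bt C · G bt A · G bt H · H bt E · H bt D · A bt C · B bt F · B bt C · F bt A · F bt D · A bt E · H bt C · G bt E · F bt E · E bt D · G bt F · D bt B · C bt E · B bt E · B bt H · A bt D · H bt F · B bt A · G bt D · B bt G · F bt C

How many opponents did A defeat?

A's results: beat C, D, E; lost to B, F, G, H.
That is 3 wins.

3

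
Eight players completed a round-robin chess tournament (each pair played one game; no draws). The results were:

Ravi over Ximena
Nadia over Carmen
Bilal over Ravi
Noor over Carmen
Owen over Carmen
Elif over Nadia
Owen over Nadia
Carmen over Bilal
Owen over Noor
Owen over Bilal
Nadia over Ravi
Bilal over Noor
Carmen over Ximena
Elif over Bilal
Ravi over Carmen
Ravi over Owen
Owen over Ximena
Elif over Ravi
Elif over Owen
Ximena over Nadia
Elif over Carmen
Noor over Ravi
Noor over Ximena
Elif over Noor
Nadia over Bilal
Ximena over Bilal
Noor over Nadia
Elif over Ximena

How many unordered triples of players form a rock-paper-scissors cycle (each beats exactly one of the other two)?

10

Win totals: Elif 7, Bilal 2, Owen 5, Ravi 3, Nadia 3, Ximena 2, Noor 4, Carmen 2.
A player with w wins dominates both others in C(w,2) triples; summing gives 21 + 1 + 10 + 3 + 3 + 1 + 6 + 1 = 46 transitive triples.
Total triples C(8,3) = 56, so cyclic triples = 56 − 46 = 10.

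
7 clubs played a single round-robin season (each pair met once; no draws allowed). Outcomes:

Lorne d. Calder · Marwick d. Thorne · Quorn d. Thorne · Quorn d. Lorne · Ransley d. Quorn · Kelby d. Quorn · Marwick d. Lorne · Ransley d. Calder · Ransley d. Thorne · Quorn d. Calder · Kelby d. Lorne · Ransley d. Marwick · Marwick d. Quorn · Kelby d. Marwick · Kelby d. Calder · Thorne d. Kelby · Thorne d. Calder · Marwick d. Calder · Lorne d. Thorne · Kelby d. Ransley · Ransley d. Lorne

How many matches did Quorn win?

3

Quorn's results: beat Lorne, Thorne, Calder; lost to Ransley, Marwick, Kelby.
That is 3 wins.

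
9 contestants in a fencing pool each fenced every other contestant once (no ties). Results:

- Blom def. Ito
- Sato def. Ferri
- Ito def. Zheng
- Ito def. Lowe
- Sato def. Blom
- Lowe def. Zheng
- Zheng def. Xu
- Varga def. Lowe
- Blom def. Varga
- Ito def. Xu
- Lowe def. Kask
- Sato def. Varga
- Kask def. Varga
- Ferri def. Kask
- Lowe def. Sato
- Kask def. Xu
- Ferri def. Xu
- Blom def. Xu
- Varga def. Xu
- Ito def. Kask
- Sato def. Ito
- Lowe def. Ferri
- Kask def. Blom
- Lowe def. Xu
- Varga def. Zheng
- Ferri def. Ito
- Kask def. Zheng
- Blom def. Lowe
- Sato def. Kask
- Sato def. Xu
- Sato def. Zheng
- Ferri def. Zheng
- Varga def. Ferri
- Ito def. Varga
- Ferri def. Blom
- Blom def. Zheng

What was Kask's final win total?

Kask's results: beat Blom, Varga, Zheng, Xu; lost to Sato, Ferri, Lowe, Ito.
That is 4 wins.

4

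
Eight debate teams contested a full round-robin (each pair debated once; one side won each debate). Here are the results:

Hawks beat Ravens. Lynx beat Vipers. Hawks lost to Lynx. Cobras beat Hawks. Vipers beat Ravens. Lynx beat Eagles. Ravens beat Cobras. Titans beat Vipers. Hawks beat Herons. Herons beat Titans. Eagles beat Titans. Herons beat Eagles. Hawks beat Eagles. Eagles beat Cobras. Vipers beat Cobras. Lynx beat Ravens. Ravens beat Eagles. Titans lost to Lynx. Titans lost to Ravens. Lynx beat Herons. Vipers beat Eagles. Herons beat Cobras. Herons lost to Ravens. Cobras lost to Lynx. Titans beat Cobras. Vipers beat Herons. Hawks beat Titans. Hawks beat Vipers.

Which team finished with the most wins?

Lynx

Win totals: Titans 2, Ravens 4, Vipers 4, Cobras 1, Herons 3, Hawks 5, Lynx 7, Eagles 2.
Lynx leads with 7 wins (next highest: 5).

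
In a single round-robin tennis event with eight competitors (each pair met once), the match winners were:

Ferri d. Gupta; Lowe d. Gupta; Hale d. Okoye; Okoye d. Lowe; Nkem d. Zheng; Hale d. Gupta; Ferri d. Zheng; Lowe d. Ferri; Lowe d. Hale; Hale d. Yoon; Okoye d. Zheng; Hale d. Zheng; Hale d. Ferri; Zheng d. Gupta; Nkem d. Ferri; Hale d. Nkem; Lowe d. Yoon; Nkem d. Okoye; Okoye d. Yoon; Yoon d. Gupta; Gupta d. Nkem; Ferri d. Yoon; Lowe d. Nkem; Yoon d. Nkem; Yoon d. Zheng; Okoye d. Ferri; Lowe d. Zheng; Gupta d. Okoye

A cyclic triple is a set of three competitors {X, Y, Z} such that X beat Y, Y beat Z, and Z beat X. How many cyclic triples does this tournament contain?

10

Win totals: Nkem 3, Ferri 3, Lowe 6, Okoye 4, Hale 6, Zheng 1, Yoon 3, Gupta 2.
A competitor with w wins dominates both others in C(w,2) triples; summing gives 3 + 3 + 15 + 6 + 15 + 0 + 3 + 1 = 46 transitive triples.
Total triples C(8,3) = 56, so cyclic triples = 56 − 46 = 10.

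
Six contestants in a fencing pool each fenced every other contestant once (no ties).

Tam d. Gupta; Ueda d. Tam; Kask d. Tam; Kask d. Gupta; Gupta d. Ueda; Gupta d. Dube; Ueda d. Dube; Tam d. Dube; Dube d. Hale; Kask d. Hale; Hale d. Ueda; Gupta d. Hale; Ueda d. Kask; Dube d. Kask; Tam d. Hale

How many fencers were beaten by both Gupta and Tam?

2

Gupta beat: Ueda, Hale, Dube.
Tam beat: Hale, Gupta, Dube.
Both beat: Hale, Dube — 2.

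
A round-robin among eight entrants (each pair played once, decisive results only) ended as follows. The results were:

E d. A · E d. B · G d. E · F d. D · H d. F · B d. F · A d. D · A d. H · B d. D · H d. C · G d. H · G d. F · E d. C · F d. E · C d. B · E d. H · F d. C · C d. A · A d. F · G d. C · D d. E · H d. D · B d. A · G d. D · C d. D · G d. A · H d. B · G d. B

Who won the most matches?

G

Win totals: A 3, B 3, C 3, D 1, E 4, F 3, G 7, H 4.
G leads with 7 wins (next highest: 4).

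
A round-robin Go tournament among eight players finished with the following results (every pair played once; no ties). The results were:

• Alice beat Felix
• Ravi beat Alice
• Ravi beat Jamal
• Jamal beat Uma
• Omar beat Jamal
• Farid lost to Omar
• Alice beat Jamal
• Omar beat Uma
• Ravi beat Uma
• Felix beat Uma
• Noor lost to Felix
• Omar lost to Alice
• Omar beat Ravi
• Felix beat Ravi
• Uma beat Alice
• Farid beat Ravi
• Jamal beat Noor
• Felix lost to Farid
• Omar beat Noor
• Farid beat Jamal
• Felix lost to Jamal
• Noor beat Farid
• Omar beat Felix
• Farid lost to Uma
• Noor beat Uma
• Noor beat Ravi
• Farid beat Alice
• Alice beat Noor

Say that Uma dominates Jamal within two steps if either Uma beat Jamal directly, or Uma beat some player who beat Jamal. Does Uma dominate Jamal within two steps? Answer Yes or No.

Uma did not beat Jamal directly.
Uma beat Alice, Farid. Of those, Alice beat Jamal.

Yes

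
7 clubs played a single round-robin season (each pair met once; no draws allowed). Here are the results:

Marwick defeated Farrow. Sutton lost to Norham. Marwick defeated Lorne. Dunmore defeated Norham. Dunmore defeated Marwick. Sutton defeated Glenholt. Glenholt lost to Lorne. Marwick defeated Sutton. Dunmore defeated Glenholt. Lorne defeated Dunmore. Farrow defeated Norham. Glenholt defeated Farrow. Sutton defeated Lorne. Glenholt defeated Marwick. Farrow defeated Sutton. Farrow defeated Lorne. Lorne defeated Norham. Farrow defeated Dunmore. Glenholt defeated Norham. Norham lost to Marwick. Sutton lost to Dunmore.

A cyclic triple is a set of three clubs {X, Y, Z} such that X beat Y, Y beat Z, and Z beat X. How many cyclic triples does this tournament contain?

10

Win totals: Farrow 4, Marwick 4, Lorne 3, Dunmore 4, Sutton 2, Glenholt 3, Norham 1.
A club with w wins dominates both others in C(w,2) triples; summing gives 6 + 6 + 3 + 6 + 1 + 3 + 0 = 25 transitive triples.
Total triples C(7,3) = 35, so cyclic triples = 35 − 25 = 10.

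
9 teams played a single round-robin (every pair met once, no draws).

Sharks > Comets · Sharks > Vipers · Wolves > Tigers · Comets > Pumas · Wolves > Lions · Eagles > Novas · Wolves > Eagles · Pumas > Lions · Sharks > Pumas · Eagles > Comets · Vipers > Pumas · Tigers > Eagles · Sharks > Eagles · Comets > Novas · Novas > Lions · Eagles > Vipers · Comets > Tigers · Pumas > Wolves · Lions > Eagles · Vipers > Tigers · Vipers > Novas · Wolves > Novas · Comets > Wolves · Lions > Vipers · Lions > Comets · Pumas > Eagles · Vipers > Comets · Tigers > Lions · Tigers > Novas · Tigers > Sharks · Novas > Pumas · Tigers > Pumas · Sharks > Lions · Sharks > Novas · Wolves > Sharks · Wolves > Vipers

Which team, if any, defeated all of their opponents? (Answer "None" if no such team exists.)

Highest win total is Wolves with 6 (out of 8 possible).
Wolves lost to Pumas, Comets, so no team went undefeated.

None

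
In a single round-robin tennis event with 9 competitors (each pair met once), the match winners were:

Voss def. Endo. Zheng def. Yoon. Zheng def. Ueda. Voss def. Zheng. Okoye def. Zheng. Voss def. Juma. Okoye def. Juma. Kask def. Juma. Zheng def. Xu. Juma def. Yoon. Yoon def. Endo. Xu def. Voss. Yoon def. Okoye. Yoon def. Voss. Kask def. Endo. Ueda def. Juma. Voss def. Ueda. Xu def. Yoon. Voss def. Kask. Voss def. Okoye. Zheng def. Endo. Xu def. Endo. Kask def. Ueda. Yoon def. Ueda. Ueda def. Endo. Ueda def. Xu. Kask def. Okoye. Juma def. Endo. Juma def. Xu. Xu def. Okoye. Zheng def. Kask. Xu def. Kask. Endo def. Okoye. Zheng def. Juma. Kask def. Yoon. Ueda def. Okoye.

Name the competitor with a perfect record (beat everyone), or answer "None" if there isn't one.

Highest win total is Zheng with 6 (out of 8 possible).
Zheng lost to Okoye, Voss, so no competitor went undefeated.

None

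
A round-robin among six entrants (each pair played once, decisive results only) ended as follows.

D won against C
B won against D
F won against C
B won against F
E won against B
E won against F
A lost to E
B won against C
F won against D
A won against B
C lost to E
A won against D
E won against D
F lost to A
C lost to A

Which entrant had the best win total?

Win totals: A 4, B 3, C 0, D 1, E 5, F 2.
E leads with 5 wins (next highest: 4).

E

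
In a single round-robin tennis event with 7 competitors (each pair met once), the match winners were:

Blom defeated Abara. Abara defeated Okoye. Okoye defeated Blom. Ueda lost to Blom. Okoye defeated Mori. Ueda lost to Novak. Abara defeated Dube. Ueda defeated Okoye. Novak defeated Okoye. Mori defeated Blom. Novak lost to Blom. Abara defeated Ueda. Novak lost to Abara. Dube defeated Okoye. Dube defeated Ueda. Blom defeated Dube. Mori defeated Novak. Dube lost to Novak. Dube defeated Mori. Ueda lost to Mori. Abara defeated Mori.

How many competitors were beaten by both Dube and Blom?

Dube beat: Okoye, Ueda, Mori.
Blom beat: Abara, Novak, Ueda, Dube.
Both beat: Ueda — 1.

1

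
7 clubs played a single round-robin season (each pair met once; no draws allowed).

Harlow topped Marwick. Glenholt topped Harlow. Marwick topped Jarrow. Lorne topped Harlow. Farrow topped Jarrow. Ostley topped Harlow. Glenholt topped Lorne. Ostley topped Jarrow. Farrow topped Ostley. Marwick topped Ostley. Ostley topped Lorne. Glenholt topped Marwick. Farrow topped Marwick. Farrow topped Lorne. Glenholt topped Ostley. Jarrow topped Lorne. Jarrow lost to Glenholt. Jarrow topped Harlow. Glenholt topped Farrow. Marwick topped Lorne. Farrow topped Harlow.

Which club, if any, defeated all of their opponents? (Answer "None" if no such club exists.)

Glenholt has 6 wins out of 6 opponents — a perfect record.

Glenholt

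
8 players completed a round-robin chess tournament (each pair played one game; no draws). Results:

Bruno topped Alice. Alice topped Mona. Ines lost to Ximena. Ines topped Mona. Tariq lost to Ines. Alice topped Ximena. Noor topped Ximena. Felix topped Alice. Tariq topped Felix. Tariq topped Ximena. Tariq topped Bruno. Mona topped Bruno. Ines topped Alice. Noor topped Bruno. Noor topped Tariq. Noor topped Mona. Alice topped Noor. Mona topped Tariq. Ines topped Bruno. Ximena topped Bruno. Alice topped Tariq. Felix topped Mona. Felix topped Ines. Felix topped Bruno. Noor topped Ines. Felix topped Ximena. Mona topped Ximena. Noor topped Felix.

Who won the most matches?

Win totals: Alice 4, Noor 6, Mona 3, Bruno 1, Tariq 3, Felix 5, Ximena 2, Ines 4.
Noor leads with 6 wins (next highest: 5).

Noor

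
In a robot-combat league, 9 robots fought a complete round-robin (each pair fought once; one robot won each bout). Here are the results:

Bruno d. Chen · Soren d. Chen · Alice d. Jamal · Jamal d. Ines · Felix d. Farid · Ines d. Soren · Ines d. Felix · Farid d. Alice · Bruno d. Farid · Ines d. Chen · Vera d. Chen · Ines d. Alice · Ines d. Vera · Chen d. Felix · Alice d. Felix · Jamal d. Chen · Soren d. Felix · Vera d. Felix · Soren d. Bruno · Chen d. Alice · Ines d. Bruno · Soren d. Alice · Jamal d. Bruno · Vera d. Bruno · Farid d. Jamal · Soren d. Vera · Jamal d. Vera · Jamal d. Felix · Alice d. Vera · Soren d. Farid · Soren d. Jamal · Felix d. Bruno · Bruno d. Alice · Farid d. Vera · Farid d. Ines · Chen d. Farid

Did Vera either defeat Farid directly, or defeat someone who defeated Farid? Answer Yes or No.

Vera did not beat Farid directly.
Vera beat Chen, Felix, Bruno. Of those, Chen beat Farid.

Yes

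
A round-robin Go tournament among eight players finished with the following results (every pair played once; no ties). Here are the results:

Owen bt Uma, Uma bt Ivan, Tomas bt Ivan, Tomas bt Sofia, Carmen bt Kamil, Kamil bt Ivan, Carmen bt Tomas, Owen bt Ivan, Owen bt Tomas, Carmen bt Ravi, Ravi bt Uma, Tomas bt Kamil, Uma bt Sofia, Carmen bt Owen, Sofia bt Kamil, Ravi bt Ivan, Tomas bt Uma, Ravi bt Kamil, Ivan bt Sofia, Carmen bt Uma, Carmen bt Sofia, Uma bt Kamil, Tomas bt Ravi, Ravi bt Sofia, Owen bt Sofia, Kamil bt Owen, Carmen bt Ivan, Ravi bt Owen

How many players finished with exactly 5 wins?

2

Win totals: Sofia 1, Ravi 5, Owen 4, Tomas 5, Kamil 2, Uma 3, Ivan 1, Carmen 7.
Exactly 5: Ravi, Tomas — 2 players.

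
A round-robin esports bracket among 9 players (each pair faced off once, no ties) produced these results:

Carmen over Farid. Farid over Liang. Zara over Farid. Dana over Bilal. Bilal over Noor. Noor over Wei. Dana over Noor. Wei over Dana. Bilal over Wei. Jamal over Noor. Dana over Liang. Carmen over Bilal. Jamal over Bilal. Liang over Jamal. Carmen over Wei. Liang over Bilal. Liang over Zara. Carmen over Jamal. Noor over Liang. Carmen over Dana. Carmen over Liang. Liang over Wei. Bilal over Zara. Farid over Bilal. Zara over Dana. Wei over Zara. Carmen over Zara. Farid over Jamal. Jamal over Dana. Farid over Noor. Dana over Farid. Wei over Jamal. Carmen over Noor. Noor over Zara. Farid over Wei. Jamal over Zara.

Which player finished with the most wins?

Carmen

Win totals: Carmen 8, Zara 2, Bilal 3, Jamal 4, Wei 3, Farid 5, Noor 3, Dana 4, Liang 4.
Carmen leads with 8 wins (next highest: 5).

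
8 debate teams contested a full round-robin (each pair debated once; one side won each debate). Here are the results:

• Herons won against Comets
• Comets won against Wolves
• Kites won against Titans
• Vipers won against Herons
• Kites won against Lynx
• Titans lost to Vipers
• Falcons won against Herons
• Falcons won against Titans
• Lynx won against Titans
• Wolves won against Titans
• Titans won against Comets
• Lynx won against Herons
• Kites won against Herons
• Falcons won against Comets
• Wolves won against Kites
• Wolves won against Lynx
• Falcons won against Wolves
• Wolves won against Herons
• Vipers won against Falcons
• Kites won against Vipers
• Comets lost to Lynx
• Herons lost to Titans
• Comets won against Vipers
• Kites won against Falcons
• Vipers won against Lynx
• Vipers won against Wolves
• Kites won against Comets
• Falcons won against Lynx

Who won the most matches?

Win totals: Titans 2, Vipers 5, Comets 2, Herons 1, Lynx 3, Falcons 5, Wolves 4, Kites 6.
Kites leads with 6 wins (next highest: 5).

Kites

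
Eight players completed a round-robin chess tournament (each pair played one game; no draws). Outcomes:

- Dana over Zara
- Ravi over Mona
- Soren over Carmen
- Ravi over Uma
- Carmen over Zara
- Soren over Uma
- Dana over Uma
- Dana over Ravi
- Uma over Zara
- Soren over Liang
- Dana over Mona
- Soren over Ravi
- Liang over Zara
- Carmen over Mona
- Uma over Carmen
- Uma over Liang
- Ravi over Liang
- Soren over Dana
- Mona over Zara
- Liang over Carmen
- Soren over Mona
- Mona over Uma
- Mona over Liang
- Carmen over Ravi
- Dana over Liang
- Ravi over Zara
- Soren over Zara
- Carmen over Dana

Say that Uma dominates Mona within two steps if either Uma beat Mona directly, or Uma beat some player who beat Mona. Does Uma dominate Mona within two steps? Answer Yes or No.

Uma did not beat Mona directly.
Uma beat Zara, Carmen, Liang. Of those, Carmen beat Mona.

Yes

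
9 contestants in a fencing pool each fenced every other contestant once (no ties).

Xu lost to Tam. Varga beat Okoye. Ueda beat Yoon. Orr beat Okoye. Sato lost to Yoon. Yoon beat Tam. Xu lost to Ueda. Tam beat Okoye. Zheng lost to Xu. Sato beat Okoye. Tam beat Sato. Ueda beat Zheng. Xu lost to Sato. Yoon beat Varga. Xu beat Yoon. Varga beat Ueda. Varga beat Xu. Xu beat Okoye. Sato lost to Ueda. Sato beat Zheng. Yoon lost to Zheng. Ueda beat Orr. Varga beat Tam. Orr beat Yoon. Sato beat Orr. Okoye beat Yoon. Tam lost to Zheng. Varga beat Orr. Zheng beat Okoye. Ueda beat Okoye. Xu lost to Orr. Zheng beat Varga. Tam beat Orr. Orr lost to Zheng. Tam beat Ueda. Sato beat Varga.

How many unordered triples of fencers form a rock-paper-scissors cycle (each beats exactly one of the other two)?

20

Win totals: Sato 5, Okoye 1, Varga 5, Ueda 6, Zheng 5, Orr 3, Yoon 3, Tam 5, Xu 3.
A fencer with w wins dominates both others in C(w,2) triples; summing gives 10 + 0 + 10 + 15 + 10 + 3 + 3 + 10 + 3 = 64 transitive triples.
Total triples C(9,3) = 84, so cyclic triples = 84 − 64 = 20.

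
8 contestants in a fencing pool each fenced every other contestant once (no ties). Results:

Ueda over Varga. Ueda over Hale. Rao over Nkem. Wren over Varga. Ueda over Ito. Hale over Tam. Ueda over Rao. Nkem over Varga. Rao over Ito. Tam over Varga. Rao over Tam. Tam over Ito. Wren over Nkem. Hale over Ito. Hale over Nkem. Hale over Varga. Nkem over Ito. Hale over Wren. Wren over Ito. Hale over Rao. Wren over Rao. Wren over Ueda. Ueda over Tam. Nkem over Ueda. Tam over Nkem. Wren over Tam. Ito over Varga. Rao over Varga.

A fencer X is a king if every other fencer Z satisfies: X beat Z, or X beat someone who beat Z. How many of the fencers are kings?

3

Varga cannot reach Hale, Wren, Tam, Rao, Nkem, Ueda, Ito in two steps.
Hale reaches everyone (king).
Wren reaches everyone (king).
Tam cannot reach Hale, Wren, Rao in two steps.
Rao cannot reach Hale, Wren in two steps.
Nkem cannot reach Wren in two steps.
Ueda reaches everyone (king).
Ito cannot reach Hale, Wren, Tam, Rao, Nkem, Ueda in two steps.
Kings: Hale, Wren, Ueda — 3.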